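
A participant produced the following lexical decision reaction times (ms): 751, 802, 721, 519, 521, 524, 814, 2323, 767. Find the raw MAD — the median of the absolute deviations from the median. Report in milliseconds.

63 ms

Sorted: 519, 521, 524, 721, 751, 767, 802, 814, 2323 → median = 751
|x − 751|: 0, 51, 30, 232, 230, 227, 63, 1572, 16
Sorted deviations: 0, 16, 30, 51, 63, 227, 230, 232, 1572 → MAD = 63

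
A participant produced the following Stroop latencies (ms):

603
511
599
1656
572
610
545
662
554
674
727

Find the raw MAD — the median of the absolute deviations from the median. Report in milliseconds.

Sorted: 511, 545, 554, 572, 599, 603, 610, 662, 674, 727, 1656 → median = 603
|x − 603|: 0, 92, 4, 1053, 31, 7, 58, 59, 49, 71, 124
Sorted deviations: 0, 4, 7, 31, 49, 58, 59, 71, 92, 124, 1053 → MAD = 58

58 ms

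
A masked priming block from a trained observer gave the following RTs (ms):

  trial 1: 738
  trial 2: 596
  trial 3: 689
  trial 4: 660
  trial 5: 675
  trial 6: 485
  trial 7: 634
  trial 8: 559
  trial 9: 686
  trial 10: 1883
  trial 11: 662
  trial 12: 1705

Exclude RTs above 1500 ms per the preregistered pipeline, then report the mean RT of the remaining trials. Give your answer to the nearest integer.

Excluded: 1705, 1883
Retained (n=10): Σ = 6384
Mean = 6384/10 = 638.4000

638 ms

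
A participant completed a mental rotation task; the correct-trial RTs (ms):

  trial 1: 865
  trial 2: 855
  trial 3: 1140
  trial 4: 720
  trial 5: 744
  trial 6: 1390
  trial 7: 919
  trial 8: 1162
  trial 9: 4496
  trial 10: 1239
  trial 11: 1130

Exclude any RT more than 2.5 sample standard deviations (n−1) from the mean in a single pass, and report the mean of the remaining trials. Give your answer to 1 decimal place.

n = 11, ΣRT = 14660, M = 1332.727
Σ(x−M)² = 11465946.18; s = √(11465946.18/10) = 1070.792
Cutoffs: 1332.727 ± 2.5·1070.792 → [-1344.3, 4009.7]
Outside: 4496 → excluded.
Retained (n=10): Σ = 10164, mean = 10164/10 = 1016.400

1016.4 ms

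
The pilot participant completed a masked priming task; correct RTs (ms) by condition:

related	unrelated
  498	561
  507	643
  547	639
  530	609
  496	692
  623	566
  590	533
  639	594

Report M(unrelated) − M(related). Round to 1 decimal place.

M(related) = 4430/8 = 553.750
M(unrelated) = 4837/8 = 604.625
Difference = 604.625 − 553.750 = 50.875 ms

50.9 ms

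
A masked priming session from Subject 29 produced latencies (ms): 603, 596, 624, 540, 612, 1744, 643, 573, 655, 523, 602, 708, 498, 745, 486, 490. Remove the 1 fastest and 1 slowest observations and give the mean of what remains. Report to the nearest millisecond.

601 ms

Sorted: 486, 490, 498, 523, 540, 573, 596, 602, 603, 612, 624, 643, 655, 708, 745, 1744
Drop lowest 1 (486) and highest 1 (1744)
Remaining (n=14): Σ = 8412, mean = 8412/14 = 600.857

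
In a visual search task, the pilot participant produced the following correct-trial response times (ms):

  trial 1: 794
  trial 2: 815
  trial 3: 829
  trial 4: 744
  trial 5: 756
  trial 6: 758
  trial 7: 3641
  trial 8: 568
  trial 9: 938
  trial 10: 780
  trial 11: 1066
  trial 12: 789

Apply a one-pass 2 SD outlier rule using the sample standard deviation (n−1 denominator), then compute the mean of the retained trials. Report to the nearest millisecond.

803 ms

n = 12, ΣRT = 12478, M = 1039.833
Σ(x−M)² = 7533123.67; s = √(7533123.67/11) = 827.544
Cutoffs: 1039.833 ± 2·827.544 → [-615.3, 2694.9]
Outside: 3641 → excluded.
Retained (n=11): Σ = 8837, mean = 8837/11 = 803.364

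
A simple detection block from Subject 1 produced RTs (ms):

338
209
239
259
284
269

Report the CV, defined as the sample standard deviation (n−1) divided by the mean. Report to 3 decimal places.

0.164

n = 6, Σ = 1598, M = 266.3333
Σ(x−M)² = 9543.333; s = √(9543.333/5) = 43.6883
CV = 43.6883 / 266.3333 = 0.16404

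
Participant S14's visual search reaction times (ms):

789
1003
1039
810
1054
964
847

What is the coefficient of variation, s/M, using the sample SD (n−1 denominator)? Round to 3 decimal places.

n = 7, Σ = 6506, M = 929.4286
Σ(x−M)² = 74909.714; s = √(74909.714/6) = 111.7361
CV = 111.7361 / 929.4286 = 0.12022

0.120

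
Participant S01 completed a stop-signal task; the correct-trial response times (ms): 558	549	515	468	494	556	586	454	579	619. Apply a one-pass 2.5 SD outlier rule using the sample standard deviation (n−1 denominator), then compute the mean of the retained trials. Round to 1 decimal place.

537.8 ms

n = 10, ΣRT = 5378, M = 537.800
Σ(x−M)² = 25811.60; s = √(25811.60/9) = 53.553
Cutoffs: 537.800 ± 2.5·53.553 → [403.9, 671.7]
No RTs fall outside the cutoffs; all 10 retained. Mean = 5378/10 = 537.800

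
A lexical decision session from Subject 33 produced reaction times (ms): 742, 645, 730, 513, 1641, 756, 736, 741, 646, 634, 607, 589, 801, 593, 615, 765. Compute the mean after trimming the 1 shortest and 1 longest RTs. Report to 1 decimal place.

Sorted: 513, 589, 593, 607, 615, 634, 645, 646, 730, 736, 741, 742, 756, 765, 801, 1641
Drop lowest 1 (513) and highest 1 (1641)
Remaining (n=14): Σ = 9600, mean = 9600/14 = 685.714

685.7 ms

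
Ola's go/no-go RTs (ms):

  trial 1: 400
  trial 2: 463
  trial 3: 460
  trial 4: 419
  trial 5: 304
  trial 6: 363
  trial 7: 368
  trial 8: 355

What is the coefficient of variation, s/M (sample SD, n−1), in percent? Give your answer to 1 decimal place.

14.0%

n = 8, Σ = 3132, M = 391.5000
Σ(x−M)² = 20986.000; s = √(20986.000/7) = 54.7540
CV = 54.7540 / 391.5000 = 0.13986 = 13.986%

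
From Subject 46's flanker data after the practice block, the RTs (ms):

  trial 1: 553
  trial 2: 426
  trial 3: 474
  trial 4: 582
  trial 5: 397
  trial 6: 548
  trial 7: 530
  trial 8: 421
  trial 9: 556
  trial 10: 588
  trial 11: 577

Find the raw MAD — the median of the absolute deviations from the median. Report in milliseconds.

34 ms

Sorted: 397, 421, 426, 474, 530, 548, 553, 556, 577, 582, 588 → median = 548
|x − 548|: 5, 122, 74, 34, 151, 0, 18, 127, 8, 40, 29
Sorted deviations: 0, 5, 8, 18, 29, 34, 40, 74, 122, 127, 151 → MAD = 34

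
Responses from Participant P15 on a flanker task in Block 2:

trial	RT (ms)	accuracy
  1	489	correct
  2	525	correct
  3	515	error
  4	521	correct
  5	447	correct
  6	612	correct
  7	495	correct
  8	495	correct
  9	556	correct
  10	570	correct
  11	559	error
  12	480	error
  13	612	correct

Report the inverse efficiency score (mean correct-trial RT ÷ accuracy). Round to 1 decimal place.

691.9 ms

Correct trials (n=10): 489, 525, 521, 447, 612, 495, 495, 556, 570, 612
Mean correct RT = 5322/10 = 532.2000 ms
Proportion correct = 10/13
IES = 532.2000 / (10/13) = 691.860 ms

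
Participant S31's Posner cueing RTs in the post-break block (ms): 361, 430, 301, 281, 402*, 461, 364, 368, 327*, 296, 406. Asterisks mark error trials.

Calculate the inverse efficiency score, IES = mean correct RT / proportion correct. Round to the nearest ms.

444 ms

Correct trials (n=9): 361, 430, 301, 281, 461, 364, 368, 296, 406
Mean correct RT = 3268/9 = 363.1111 ms
Proportion correct = 9/11
IES = 363.1111 / (9/11) = 443.802 ms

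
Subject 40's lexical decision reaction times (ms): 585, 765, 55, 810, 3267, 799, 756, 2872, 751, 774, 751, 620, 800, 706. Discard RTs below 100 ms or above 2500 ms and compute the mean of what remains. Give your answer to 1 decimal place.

737.9 ms

Excluded: 55, 2872, 3267
Retained (n=11): Σ = 8117
Mean = 8117/11 = 737.9091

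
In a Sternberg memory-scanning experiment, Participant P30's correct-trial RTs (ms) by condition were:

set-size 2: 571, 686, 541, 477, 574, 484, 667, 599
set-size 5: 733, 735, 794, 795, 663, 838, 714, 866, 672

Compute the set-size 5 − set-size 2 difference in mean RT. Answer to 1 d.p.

181.8 ms

M(set-size 2) = 4599/8 = 574.875
M(set-size 5) = 6810/9 = 756.667
Difference = 756.667 − 574.875 = 181.792 ms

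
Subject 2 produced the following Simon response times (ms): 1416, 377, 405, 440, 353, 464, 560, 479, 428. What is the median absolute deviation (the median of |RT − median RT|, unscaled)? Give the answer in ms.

39 ms

Sorted: 353, 377, 405, 428, 440, 464, 479, 560, 1416 → median = 440
|x − 440|: 976, 63, 35, 0, 87, 24, 120, 39, 12
Sorted deviations: 0, 12, 24, 35, 39, 63, 87, 120, 976 → MAD = 39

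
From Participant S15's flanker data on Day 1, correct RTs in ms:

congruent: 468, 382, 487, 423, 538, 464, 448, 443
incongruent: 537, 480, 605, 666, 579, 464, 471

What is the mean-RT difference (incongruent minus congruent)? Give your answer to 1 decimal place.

86.5 ms

M(congruent) = 3653/8 = 456.625
M(incongruent) = 3802/7 = 543.143
Difference = 543.143 − 456.625 = 86.518 ms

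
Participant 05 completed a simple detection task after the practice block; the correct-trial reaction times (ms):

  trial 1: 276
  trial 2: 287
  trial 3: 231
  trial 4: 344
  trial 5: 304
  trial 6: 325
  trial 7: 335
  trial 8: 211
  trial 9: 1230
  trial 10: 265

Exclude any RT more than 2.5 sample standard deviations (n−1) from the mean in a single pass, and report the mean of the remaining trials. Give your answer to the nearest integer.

n = 10, ΣRT = 3808, M = 380.800
Σ(x−M)² = 818067.60; s = √(818067.60/9) = 301.490
Cutoffs: 380.800 ± 2.5·301.490 → [-372.9, 1134.5]
Outside: 1230 → excluded.
Retained (n=9): Σ = 2578, mean = 2578/9 = 286.444

286 ms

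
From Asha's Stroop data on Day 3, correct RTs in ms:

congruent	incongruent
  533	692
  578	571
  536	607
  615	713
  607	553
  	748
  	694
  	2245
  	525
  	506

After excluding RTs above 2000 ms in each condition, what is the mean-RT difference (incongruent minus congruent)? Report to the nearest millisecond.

incongruent: exclude 2245
M(congruent) = 2869/5 = 573.800
M(incongruent) = 5609/9 = 623.222
Difference = 623.222 − 573.800 = 49.422 ms

49 ms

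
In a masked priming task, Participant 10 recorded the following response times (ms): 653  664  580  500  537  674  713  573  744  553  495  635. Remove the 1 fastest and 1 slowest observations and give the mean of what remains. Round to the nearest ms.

608 ms

Sorted: 495, 500, 537, 553, 573, 580, 635, 653, 664, 674, 713, 744
Drop lowest 1 (495) and highest 1 (744)
Remaining (n=10): Σ = 6082, mean = 6082/10 = 608.200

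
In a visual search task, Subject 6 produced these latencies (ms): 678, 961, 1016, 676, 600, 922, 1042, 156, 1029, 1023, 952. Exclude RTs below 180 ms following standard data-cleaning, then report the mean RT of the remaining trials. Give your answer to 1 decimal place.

Excluded: 156
Retained (n=10): Σ = 8899
Mean = 8899/10 = 889.9000

889.9 ms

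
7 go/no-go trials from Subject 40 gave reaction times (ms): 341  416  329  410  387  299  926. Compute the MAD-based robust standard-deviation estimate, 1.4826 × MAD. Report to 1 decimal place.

68.2 ms

Sorted: 299, 329, 341, 387, 410, 416, 926 → median = 387
|x − 387| sorted: 0, 23, 29, 46, 58, 88, 539 → MAD = 46
Robust SD ≈ 1.4826 × 46 = 68.200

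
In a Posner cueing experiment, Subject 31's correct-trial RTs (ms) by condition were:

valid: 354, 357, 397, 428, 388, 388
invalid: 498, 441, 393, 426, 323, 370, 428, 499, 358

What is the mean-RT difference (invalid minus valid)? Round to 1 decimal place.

M(valid) = 2312/6 = 385.333
M(invalid) = 3736/9 = 415.111
Difference = 415.111 − 385.333 = 29.778 ms

29.8 ms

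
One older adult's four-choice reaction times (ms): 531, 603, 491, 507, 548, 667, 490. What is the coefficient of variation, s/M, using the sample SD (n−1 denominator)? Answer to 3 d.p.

n = 7, Σ = 3837, M = 548.1429
Σ(x−M)² = 25768.857; s = √(25768.857/6) = 65.5348
CV = 65.5348 / 548.1429 = 0.11956

0.120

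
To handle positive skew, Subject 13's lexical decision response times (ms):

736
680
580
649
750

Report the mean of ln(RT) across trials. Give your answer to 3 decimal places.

ln(RT): 6.6012, 6.5221, 6.3630, 6.4754, 6.6201
Σ ln(RT) = 32.5819
Mean = 32.5819/5 = 6.51637

6.516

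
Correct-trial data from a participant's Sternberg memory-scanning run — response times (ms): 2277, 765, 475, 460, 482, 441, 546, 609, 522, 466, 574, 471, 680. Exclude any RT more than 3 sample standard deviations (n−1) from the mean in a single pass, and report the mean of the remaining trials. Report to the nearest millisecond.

n = 13, ΣRT = 8768, M = 674.462
Σ(x−M)² = 2892659.23; s = √(2892659.23/12) = 490.973
Cutoffs: 674.462 ± 3·490.973 → [-798.5, 2147.4]
Outside: 2277 → excluded.
Retained (n=12): Σ = 6491, mean = 6491/12 = 540.917

541 ms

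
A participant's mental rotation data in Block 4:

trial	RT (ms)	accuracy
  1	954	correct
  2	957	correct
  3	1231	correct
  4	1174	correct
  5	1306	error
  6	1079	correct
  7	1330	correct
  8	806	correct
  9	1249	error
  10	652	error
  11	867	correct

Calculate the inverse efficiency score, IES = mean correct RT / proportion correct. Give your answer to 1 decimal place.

Correct trials (n=8): 954, 957, 1231, 1174, 1079, 1330, 806, 867
Mean correct RT = 8398/8 = 1049.7500 ms
Proportion correct = 8/11
IES = 1049.7500 / (8/11) = 1443.406 ms

1443.4 ms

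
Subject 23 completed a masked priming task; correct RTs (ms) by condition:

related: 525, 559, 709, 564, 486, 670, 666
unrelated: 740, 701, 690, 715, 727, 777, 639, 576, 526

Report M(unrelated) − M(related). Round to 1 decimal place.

M(related) = 4179/7 = 597.000
M(unrelated) = 6091/9 = 676.778
Difference = 676.778 − 597.000 = 79.778 ms

79.8 ms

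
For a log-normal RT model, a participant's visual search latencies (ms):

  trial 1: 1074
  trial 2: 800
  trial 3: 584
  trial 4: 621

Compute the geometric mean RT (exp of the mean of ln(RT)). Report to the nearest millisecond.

747 ms

ln(RT): 6.9791, 6.6846, 6.3699, 6.4313
Mean ln(RT) = 26.4650/4 = 6.61625
Geometric mean = exp(6.61625) = 747.14 ms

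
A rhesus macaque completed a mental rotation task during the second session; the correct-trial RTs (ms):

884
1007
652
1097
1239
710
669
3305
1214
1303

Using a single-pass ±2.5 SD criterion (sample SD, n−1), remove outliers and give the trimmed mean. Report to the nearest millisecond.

975 ms

n = 10, ΣRT = 12080, M = 1208.000
Σ(x−M)² = 5412790.00; s = √(5412790.00/9) = 775.513
Cutoffs: 1208.000 ± 2.5·775.513 → [-730.8, 3146.8]
Outside: 3305 → excluded.
Retained (n=9): Σ = 8775, mean = 8775/9 = 975.000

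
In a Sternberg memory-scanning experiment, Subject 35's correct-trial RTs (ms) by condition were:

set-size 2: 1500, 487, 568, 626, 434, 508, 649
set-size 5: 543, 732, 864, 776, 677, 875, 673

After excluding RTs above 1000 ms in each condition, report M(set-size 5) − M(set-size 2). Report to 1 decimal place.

189.0 ms

set-size 2: exclude 1500
M(set-size 2) = 3272/6 = 545.333
M(set-size 5) = 5140/7 = 734.286
Difference = 734.286 − 545.333 = 188.952 ms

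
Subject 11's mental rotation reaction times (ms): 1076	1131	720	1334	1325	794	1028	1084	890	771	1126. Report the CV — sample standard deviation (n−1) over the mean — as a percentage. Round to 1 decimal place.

20.5%

n = 11, Σ = 11279, M = 1025.3636
Σ(x−M)² = 442134.545; s = √(442134.545/10) = 210.2700
CV = 210.2700 / 1025.3636 = 0.20507 = 20.507%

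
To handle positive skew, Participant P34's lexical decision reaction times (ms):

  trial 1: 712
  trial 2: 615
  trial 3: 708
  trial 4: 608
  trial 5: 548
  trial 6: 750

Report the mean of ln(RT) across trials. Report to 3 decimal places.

6.481

ln(RT): 6.5681, 6.4216, 6.5624, 6.4102, 6.3063, 6.6201
Σ ln(RT) = 38.8887
Mean = 38.8887/6 = 6.48144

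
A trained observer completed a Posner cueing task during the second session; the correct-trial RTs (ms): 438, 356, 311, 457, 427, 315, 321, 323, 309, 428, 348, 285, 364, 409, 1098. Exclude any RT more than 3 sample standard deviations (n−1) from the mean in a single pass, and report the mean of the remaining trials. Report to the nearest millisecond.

364 ms

n = 15, ΣRT = 6189, M = 412.600
Σ(x−M)² = 545867.60; s = √(545867.60/14) = 197.460
Cutoffs: 412.600 ± 3·197.460 → [-179.8, 1005.0]
Outside: 1098 → excluded.
Retained (n=14): Σ = 5091, mean = 5091/14 = 363.643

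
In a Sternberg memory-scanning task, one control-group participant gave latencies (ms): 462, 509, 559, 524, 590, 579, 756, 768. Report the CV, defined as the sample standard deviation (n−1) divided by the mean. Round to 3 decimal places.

0.188

n = 8, Σ = 4747, M = 593.3750
Σ(x−M)² = 87531.875; s = √(87531.875/7) = 111.8238
CV = 111.8238 / 593.3750 = 0.18845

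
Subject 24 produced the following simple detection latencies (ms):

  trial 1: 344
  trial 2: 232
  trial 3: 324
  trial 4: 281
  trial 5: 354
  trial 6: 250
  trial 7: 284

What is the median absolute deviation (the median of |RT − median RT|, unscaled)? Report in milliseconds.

40 ms

Sorted: 232, 250, 281, 284, 324, 344, 354 → median = 284
|x − 284|: 60, 52, 40, 3, 70, 34, 0
Sorted deviations: 0, 3, 34, 40, 52, 60, 70 → MAD = 40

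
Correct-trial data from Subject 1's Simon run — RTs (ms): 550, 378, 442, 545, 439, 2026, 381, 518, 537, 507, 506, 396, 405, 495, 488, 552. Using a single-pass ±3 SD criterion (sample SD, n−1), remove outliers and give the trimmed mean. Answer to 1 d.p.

475.9 ms

n = 16, ΣRT = 9165, M = 572.812
Σ(x−M)² = 2308996.44; s = √(2308996.44/15) = 392.343
Cutoffs: 572.812 ± 3·392.343 → [-604.2, 1749.8]
Outside: 2026 → excluded.
Retained (n=15): Σ = 7139, mean = 7139/15 = 475.933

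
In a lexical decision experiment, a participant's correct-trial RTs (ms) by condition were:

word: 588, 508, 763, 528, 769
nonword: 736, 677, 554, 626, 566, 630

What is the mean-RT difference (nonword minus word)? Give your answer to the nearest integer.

M(word) = 3156/5 = 631.200
M(nonword) = 3789/6 = 631.500
Difference = 631.500 − 631.200 = 0.300 ms

0 ms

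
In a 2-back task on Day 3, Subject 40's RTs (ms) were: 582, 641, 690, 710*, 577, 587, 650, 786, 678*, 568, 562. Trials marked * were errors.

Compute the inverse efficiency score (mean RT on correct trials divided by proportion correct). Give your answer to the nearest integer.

766 ms

Correct trials (n=9): 582, 641, 690, 577, 587, 650, 786, 568, 562
Mean correct RT = 5643/9 = 627.0000 ms
Proportion correct = 9/11
IES = 627.0000 / (9/11) = 766.333 ms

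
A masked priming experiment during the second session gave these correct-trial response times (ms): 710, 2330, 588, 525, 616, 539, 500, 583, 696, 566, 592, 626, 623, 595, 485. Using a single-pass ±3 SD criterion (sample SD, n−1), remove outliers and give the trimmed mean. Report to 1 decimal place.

n = 15, ΣRT = 10574, M = 704.933
Σ(x−M)² = 2884760.93; s = √(2884760.93/14) = 453.932
Cutoffs: 704.933 ± 3·453.932 → [-656.9, 2066.7]
Outside: 2330 → excluded.
Retained (n=14): Σ = 8244, mean = 8244/14 = 588.857

588.9 ms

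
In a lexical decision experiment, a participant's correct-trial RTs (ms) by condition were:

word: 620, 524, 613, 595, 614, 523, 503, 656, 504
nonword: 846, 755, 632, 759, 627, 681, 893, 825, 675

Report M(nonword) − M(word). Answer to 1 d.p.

171.2 ms

M(word) = 5152/9 = 572.444
M(nonword) = 6693/9 = 743.667
Difference = 743.667 − 572.444 = 171.222 ms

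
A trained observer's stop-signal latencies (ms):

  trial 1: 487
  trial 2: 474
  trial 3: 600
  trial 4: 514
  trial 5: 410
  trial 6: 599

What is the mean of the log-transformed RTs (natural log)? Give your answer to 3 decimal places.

6.233

ln(RT): 6.1883, 6.1612, 6.3969, 6.2422, 6.0162, 6.3953
Σ ln(RT) = 37.4000
Mean = 37.4000/6 = 6.23334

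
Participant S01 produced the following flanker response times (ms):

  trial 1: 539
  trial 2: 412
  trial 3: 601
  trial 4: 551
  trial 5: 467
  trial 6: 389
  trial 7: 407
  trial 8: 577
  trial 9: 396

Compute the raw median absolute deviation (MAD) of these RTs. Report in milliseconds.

Sorted: 389, 396, 407, 412, 467, 539, 551, 577, 601 → median = 467
|x − 467|: 72, 55, 134, 84, 0, 78, 60, 110, 71
Sorted deviations: 0, 55, 60, 71, 72, 78, 84, 110, 134 → MAD = 72

72 ms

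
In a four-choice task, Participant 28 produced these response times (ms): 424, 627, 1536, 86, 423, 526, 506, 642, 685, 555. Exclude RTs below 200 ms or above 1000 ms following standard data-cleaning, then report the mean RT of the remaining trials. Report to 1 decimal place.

Excluded: 86, 1536
Retained (n=8): Σ = 4388
Mean = 4388/8 = 548.5000

548.5 ms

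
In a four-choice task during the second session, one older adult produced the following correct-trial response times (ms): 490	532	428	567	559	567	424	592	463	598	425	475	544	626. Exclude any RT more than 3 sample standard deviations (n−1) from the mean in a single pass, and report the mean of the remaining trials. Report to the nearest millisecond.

521 ms

n = 14, ΣRT = 7290, M = 520.714
Σ(x−M)² = 62034.86; s = √(62034.86/13) = 69.079
Cutoffs: 520.714 ± 3·69.079 → [313.5, 728.0]
No RTs fall outside the cutoffs; all 14 retained. Mean = 7290/14 = 520.714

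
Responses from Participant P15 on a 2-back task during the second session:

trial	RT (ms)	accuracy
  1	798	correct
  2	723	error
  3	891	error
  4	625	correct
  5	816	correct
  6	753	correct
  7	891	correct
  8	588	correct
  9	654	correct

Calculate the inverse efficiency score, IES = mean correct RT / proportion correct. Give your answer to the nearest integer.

941 ms

Correct trials (n=7): 798, 625, 816, 753, 891, 588, 654
Mean correct RT = 5125/7 = 732.1429 ms
Proportion correct = 7/9
IES = 732.1429 / (7/9) = 941.327 ms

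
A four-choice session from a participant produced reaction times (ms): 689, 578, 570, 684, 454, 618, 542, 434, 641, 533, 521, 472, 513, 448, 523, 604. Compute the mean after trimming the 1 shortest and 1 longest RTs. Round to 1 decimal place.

550.1 ms

Sorted: 434, 448, 454, 472, 513, 521, 523, 533, 542, 570, 578, 604, 618, 641, 684, 689
Drop lowest 1 (434) and highest 1 (689)
Remaining (n=14): Σ = 7701, mean = 7701/14 = 550.071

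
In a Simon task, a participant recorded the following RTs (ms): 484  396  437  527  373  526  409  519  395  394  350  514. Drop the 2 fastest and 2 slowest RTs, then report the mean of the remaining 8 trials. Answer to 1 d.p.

443.5 ms

Sorted: 350, 373, 394, 395, 396, 409, 437, 484, 514, 519, 526, 527
Drop lowest 2 (350, 373) and highest 2 (526, 527)
Remaining (n=8): Σ = 3548, mean = 3548/8 = 443.500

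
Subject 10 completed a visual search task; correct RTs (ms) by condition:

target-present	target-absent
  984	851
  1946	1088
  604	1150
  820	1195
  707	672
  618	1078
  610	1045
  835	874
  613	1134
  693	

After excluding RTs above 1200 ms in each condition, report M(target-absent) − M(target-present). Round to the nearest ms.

289 ms

target-present: exclude 1946
M(target-present) = 6484/9 = 720.444
M(target-absent) = 9087/9 = 1009.667
Difference = 1009.667 − 720.444 = 289.222 ms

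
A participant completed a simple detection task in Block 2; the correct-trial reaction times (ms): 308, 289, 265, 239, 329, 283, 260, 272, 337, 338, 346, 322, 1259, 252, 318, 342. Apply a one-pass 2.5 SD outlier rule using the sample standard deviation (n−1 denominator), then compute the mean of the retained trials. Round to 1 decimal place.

300.0 ms

n = 16, ΣRT = 5759, M = 359.938
Σ(x−M)² = 880650.94; s = √(880650.94/15) = 242.302
Cutoffs: 359.938 ± 2.5·242.302 → [-245.8, 965.7]
Outside: 1259 → excluded.
Retained (n=15): Σ = 4500, mean = 4500/15 = 300.000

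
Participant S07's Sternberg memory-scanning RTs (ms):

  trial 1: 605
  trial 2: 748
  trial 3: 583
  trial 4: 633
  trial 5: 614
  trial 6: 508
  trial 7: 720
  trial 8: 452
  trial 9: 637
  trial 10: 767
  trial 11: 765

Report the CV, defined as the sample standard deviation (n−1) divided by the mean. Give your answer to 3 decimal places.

0.162

n = 11, Σ = 7032, M = 639.2727
Σ(x−M)² = 107788.182; s = √(107788.182/10) = 103.8211
CV = 103.8211 / 639.2727 = 0.16241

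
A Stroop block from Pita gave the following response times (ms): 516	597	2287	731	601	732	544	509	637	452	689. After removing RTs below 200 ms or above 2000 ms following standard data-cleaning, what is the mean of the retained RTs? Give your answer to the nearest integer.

601 ms

Excluded: 2287
Retained (n=10): Σ = 6008
Mean = 6008/10 = 600.8000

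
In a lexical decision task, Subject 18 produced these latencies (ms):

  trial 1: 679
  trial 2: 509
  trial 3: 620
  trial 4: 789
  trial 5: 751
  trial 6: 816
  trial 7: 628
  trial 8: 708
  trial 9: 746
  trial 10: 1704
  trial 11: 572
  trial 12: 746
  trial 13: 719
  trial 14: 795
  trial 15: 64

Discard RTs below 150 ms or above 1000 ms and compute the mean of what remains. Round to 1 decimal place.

Excluded: 64, 1704
Retained (n=13): Σ = 9078
Mean = 9078/13 = 698.3077

698.3 ms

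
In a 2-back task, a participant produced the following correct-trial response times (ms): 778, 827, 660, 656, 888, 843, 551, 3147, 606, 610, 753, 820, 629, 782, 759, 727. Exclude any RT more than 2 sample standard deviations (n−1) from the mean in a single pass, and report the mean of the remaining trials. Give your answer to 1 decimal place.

725.9 ms

n = 16, ΣRT = 14036, M = 877.250
Σ(x−M)² = 5638991.00; s = √(5638991.00/15) = 613.134
Cutoffs: 877.250 ± 2·613.134 → [-349.0, 2103.5]
Outside: 3147 → excluded.
Retained (n=15): Σ = 10889, mean = 10889/15 = 725.933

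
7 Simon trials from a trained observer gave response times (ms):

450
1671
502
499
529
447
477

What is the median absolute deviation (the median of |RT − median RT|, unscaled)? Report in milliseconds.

30 ms

Sorted: 447, 450, 477, 499, 502, 529, 1671 → median = 499
|x − 499|: 49, 1172, 3, 0, 30, 52, 22
Sorted deviations: 0, 3, 22, 30, 49, 52, 1172 → MAD = 30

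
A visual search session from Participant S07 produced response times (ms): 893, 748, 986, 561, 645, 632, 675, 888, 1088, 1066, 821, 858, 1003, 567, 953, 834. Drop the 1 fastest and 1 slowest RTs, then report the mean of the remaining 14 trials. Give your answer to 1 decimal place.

Sorted: 561, 567, 632, 645, 675, 748, 821, 834, 858, 888, 893, 953, 986, 1003, 1066, 1088
Drop lowest 1 (561) and highest 1 (1088)
Remaining (n=14): Σ = 11569, mean = 11569/14 = 826.357

826.4 ms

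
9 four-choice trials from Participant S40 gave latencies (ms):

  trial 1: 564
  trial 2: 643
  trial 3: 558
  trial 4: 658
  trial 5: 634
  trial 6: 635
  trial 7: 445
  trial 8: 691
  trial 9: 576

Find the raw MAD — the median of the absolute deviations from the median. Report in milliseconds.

Sorted: 445, 558, 564, 576, 634, 635, 643, 658, 691 → median = 634
|x − 634|: 70, 9, 76, 24, 0, 1, 189, 57, 58
Sorted deviations: 0, 1, 9, 24, 57, 58, 70, 76, 189 → MAD = 57

57 ms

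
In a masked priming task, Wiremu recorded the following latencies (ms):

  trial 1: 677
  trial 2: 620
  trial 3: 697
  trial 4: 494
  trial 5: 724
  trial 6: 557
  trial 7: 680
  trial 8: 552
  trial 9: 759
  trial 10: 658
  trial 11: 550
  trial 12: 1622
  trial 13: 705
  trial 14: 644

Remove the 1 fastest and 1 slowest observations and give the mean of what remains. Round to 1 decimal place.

651.9 ms

Sorted: 494, 550, 552, 557, 620, 644, 658, 677, 680, 697, 705, 724, 759, 1622
Drop lowest 1 (494) and highest 1 (1622)
Remaining (n=12): Σ = 7823, mean = 7823/12 = 651.917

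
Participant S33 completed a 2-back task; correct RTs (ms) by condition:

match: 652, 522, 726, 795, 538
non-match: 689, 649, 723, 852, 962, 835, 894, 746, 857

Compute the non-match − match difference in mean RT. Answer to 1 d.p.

M(match) = 3233/5 = 646.600
M(non-match) = 7207/9 = 800.778
Difference = 800.778 − 646.600 = 154.178 ms

154.2 ms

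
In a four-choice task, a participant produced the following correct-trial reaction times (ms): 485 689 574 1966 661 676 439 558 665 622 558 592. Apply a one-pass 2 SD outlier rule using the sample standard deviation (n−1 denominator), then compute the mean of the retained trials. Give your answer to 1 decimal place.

592.6 ms

n = 12, ΣRT = 8485, M = 707.083
Σ(x−M)² = 1793894.92; s = √(1793894.92/11) = 403.833
Cutoffs: 707.083 ± 2·403.833 → [-100.6, 1514.7]
Outside: 1966 → excluded.
Retained (n=11): Σ = 6519, mean = 6519/11 = 592.636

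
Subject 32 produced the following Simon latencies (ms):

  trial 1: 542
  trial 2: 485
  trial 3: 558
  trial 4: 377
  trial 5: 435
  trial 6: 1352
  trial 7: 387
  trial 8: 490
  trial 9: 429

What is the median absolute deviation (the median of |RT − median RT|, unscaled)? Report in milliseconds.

Sorted: 377, 387, 429, 435, 485, 490, 542, 558, 1352 → median = 485
|x − 485|: 57, 0, 73, 108, 50, 867, 98, 5, 56
Sorted deviations: 0, 5, 50, 56, 57, 73, 98, 108, 867 → MAD = 57

57 ms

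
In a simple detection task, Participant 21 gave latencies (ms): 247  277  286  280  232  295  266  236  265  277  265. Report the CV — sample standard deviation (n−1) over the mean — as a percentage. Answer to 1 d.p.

n = 11, Σ = 2926, M = 266.0000
Σ(x−M)² = 4098.000; s = √(4098.000/10) = 20.2435
CV = 20.2435 / 266.0000 = 0.07610 = 7.610%

7.6%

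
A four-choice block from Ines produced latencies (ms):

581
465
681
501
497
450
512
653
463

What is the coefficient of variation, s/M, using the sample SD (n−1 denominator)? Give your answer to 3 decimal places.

0.159

n = 9, Σ = 4803, M = 533.6667
Σ(x−M)² = 57778.000; s = √(57778.000/8) = 84.9838
CV = 84.9838 / 533.6667 = 0.15925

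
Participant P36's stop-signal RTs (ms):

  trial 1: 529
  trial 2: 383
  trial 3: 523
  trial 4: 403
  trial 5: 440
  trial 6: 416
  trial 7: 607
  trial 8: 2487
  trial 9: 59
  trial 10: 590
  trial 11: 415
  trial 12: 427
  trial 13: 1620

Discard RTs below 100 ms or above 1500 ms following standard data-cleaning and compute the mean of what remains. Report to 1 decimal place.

473.3 ms

Excluded: 59, 1620, 2487
Retained (n=10): Σ = 4733
Mean = 4733/10 = 473.3000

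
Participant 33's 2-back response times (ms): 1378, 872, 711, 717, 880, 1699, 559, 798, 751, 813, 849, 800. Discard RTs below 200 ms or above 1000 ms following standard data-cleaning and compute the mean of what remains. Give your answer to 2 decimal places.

775.00 ms

Excluded: 1378, 1699
Retained (n=10): Σ = 7750
Mean = 7750/10 = 775.0000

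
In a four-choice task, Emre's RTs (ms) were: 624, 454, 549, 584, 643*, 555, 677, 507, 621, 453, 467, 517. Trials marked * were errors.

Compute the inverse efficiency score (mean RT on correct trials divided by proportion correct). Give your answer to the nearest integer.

596 ms

Correct trials (n=11): 624, 454, 549, 584, 555, 677, 507, 621, 453, 467, 517
Mean correct RT = 6008/11 = 546.1818 ms
Proportion correct = 11/12
IES = 546.1818 / (11/12) = 595.835 ms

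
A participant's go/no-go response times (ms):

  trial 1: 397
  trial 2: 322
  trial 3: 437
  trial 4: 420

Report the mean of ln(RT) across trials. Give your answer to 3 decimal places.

ln(RT): 5.9839, 5.7746, 6.0799, 6.0403
Σ ln(RT) = 23.8787
Mean = 23.8787/4 = 5.96967

5.970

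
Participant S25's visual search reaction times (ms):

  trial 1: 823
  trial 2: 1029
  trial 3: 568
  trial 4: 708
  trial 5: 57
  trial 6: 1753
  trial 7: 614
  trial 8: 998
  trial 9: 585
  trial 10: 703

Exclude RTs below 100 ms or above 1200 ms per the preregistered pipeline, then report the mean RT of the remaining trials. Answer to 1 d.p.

Excluded: 57, 1753
Retained (n=8): Σ = 6028
Mean = 6028/8 = 753.5000

753.5 ms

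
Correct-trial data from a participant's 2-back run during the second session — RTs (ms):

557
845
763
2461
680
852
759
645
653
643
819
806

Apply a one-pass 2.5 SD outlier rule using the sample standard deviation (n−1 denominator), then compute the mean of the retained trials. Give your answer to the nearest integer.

729 ms

n = 12, ΣRT = 10483, M = 873.583
Σ(x−M)² = 2845854.92; s = √(2845854.92/11) = 508.639
Cutoffs: 873.583 ± 2.5·508.639 → [-398.0, 2145.2]
Outside: 2461 → excluded.
Retained (n=11): Σ = 8022, mean = 8022/11 = 729.273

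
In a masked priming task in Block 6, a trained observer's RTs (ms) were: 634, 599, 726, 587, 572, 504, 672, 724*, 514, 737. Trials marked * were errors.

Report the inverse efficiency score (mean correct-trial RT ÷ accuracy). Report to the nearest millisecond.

Correct trials (n=9): 634, 599, 726, 587, 572, 504, 672, 514, 737
Mean correct RT = 5545/9 = 616.1111 ms
Proportion correct = 9/10
IES = 616.1111 / (9/10) = 684.568 ms

685 ms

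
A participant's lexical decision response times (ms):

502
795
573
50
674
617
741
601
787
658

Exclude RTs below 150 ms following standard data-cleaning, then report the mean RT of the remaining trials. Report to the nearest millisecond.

Excluded: 50
Retained (n=9): Σ = 5948
Mean = 5948/9 = 660.8889

661 ms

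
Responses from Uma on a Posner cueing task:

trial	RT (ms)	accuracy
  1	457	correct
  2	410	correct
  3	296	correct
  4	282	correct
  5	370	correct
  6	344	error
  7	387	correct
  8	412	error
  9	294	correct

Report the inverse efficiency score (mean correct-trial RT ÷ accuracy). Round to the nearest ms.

Correct trials (n=7): 457, 410, 296, 282, 370, 387, 294
Mean correct RT = 2496/7 = 356.5714 ms
Proportion correct = 7/9
IES = 356.5714 / (7/9) = 458.449 ms

458 ms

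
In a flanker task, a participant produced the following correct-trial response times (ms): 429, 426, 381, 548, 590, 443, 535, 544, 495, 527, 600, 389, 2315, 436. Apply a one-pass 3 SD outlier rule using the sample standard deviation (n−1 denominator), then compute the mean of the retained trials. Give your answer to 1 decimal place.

487.9 ms

n = 14, ΣRT = 8658, M = 618.429
Σ(x−M)² = 3166533.43; s = √(3166533.43/13) = 493.538
Cutoffs: 618.429 ± 3·493.538 → [-862.2, 2099.0]
Outside: 2315 → excluded.
Retained (n=13): Σ = 6343, mean = 6343/13 = 487.923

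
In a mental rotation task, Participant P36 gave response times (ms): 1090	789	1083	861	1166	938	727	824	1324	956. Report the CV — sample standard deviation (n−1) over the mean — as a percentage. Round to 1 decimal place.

19.2%

n = 10, Σ = 9758, M = 975.8000
Σ(x−M)² = 316791.600; s = √(316791.600/9) = 187.6141
CV = 187.6141 / 975.8000 = 0.19227 = 19.227%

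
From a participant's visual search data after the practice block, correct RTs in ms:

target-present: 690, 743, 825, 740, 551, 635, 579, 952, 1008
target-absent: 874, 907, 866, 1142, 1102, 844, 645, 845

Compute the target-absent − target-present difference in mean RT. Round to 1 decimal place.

156.1 ms

M(target-present) = 6723/9 = 747.000
M(target-absent) = 7225/8 = 903.125
Difference = 903.125 − 747.000 = 156.125 ms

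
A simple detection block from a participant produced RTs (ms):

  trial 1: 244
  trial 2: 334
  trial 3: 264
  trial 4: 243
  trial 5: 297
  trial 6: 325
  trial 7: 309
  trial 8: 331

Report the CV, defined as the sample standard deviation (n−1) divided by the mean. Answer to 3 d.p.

0.130

n = 8, Σ = 2347, M = 293.3750
Σ(x−M)² = 10161.875; s = √(10161.875/7) = 38.1011
CV = 38.1011 / 293.3750 = 0.12987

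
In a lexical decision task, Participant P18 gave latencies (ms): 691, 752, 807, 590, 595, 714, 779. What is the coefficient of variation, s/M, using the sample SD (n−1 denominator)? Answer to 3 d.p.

n = 7, Σ = 4928, M = 704.0000
Σ(x−M)² = 43684.000; s = √(43684.000/6) = 85.3268
CV = 85.3268 / 704.0000 = 0.12120

0.121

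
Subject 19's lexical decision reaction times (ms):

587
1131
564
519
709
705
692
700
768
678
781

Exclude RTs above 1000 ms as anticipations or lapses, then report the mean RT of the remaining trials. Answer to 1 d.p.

Excluded: 1131
Retained (n=10): Σ = 6703
Mean = 6703/10 = 670.3000

670.3 ms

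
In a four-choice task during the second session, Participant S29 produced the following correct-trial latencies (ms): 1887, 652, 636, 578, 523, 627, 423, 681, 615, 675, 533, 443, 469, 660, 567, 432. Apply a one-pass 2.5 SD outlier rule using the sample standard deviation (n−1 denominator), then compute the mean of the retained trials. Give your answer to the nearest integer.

n = 16, ΣRT = 10401, M = 650.062
Σ(x−M)² = 1750362.94; s = √(1750362.94/15) = 341.600
Cutoffs: 650.062 ± 2.5·341.600 → [-203.9, 1504.1]
Outside: 1887 → excluded.
Retained (n=15): Σ = 8514, mean = 8514/15 = 567.600

568 ms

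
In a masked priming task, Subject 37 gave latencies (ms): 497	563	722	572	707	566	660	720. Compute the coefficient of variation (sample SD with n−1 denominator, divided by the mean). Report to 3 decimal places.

0.139

n = 8, Σ = 5007, M = 625.8750
Σ(x−M)² = 52894.875; s = √(52894.875/7) = 86.9276
CV = 86.9276 / 625.8750 = 0.13889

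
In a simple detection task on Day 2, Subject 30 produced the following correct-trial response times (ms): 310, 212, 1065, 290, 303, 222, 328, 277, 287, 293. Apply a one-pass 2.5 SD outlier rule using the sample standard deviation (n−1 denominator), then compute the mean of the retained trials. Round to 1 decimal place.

n = 10, ΣRT = 3587, M = 358.700
Σ(x−M)² = 566336.10; s = √(566336.10/9) = 250.851
Cutoffs: 358.700 ± 2.5·250.851 → [-268.4, 985.8]
Outside: 1065 → excluded.
Retained (n=9): Σ = 2522, mean = 2522/9 = 280.222

280.2 ms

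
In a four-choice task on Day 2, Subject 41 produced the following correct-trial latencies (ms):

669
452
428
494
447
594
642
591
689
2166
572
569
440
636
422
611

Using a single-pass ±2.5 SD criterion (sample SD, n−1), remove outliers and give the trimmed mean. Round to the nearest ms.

550 ms

n = 16, ΣRT = 10422, M = 651.375
Σ(x−M)² = 2571267.75; s = √(2571267.75/15) = 414.026
Cutoffs: 651.375 ± 2.5·414.026 → [-383.7, 1686.4]
Outside: 2166 → excluded.
Retained (n=15): Σ = 8256, mean = 8256/15 = 550.400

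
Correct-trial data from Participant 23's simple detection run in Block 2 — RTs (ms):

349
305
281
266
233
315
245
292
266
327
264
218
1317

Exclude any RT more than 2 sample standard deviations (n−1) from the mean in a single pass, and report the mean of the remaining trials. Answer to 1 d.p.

n = 13, ΣRT = 4678, M = 359.846
Σ(x−M)² = 1009379.69; s = √(1009379.69/12) = 290.026
Cutoffs: 359.846 ± 2·290.026 → [-220.2, 939.9]
Outside: 1317 → excluded.
Retained (n=12): Σ = 3361, mean = 3361/12 = 280.083

280.1 ms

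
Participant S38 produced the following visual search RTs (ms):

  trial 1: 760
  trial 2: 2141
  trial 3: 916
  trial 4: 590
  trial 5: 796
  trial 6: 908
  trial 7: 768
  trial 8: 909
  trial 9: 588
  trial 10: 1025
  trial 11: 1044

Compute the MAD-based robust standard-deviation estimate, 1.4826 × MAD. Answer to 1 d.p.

Sorted: 588, 590, 760, 768, 796, 908, 909, 916, 1025, 1044, 2141 → median = 908
|x − 908| sorted: 0, 1, 8, 112, 117, 136, 140, 148, 318, 320, 1233 → MAD = 136
Robust SD ≈ 1.4826 × 136 = 201.634

201.6 ms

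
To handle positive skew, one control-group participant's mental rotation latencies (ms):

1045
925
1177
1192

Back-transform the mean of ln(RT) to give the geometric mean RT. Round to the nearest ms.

ln(RT): 6.9518, 6.8298, 7.0707, 7.0834
Mean ln(RT) = 27.9357/4 = 6.98392
Geometric mean = exp(6.98392) = 1079.14 ms

1079 ms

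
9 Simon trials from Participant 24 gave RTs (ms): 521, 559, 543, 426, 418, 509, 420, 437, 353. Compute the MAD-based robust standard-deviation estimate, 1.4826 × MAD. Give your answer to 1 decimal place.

106.7 ms

Sorted: 353, 418, 420, 426, 437, 509, 521, 543, 559 → median = 437
|x − 437| sorted: 0, 11, 17, 19, 72, 84, 84, 106, 122 → MAD = 72
Robust SD ≈ 1.4826 × 72 = 106.747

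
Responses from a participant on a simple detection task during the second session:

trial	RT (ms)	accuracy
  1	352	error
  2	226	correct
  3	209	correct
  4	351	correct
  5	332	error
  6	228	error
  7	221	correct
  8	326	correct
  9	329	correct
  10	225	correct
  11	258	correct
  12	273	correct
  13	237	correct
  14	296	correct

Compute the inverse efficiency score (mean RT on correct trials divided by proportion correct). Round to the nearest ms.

Correct trials (n=11): 226, 209, 351, 221, 326, 329, 225, 258, 273, 237, 296
Mean correct RT = 2951/11 = 268.2727 ms
Proportion correct = 11/14
IES = 268.2727 / (11/14) = 341.438 ms

341 ms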